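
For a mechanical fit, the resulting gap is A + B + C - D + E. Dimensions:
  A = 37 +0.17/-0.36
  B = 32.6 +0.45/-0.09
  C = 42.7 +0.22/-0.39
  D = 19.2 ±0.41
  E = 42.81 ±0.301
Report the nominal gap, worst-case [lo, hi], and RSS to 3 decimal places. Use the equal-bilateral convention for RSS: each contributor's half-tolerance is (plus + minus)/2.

nominal=135.910 wc=[134.359,137.461] rss=0.703

Stack each dimension's contribution:
  +A: nom +37.000 → Σnom=37.000; wc +0.170/-0.360 → slack +0.170/-0.360; half-tol=0.265, Σhalf²=0.070225
  +B: nom +32.600 → Σnom=69.600; wc +0.450/-0.090 → slack +0.620/-0.450; half-tol=0.270, Σhalf²=0.143125
  +C: nom +42.700 → Σnom=112.300; wc +0.220/-0.390 → slack +0.840/-0.840; half-tol=0.305, Σhalf²=0.236150
  -D: nom -19.200 → Σnom=93.100; wc +0.410/-0.410 → slack +1.250/-1.250; half-tol=0.410, Σhalf²=0.404250
  +E: nom +42.810 → Σnom=135.910; wc +0.301/-0.301 → slack +1.551/-1.551; half-tol=0.301, Σhalf²=0.494851
Nominal = 135.910. Worst-case = [135.910 - 1.551, 135.910 + 1.551] = [134.359, 137.461]. RSS = √0.494851 = 0.703.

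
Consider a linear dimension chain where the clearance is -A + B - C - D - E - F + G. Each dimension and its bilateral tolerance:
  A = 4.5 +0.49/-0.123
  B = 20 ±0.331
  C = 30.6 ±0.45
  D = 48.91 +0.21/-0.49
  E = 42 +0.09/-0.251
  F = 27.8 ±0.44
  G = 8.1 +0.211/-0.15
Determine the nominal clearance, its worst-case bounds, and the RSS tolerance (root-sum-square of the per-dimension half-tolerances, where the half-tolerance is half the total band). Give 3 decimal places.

Stack each dimension's contribution:
  -A: nom -4.500 → Σnom=-4.500; wc +0.123/-0.490 → slack +0.123/-0.490; half-tol=0.306, Σhalf²=0.093942
  +B: nom +20.000 → Σnom=15.500; wc +0.331/-0.331 → slack +0.454/-0.821; half-tol=0.331, Σhalf²=0.203503
  -C: nom -30.600 → Σnom=-15.100; wc +0.450/-0.450 → slack +0.904/-1.271; half-tol=0.450, Σhalf²=0.406003
  -D: nom -48.910 → Σnom=-64.010; wc +0.490/-0.210 → slack +1.394/-1.481; half-tol=0.350, Σhalf²=0.528503
  -E: nom -42.000 → Σnom=-106.010; wc +0.251/-0.090 → slack +1.645/-1.571; half-tol=0.170, Σhalf²=0.557573
  -F: nom -27.800 → Σnom=-133.810; wc +0.440/-0.440 → slack +2.085/-2.011; half-tol=0.440, Σhalf²=0.751173
  +G: nom +8.100 → Σnom=-125.710; wc +0.211/-0.150 → slack +2.296/-2.161; half-tol=0.180, Σhalf²=0.783754
Nominal = -125.710. Worst-case = [-125.710 - 2.161, -125.710 + 2.296] = [-127.871, -123.414]. RSS = √0.783754 = 0.885.

nominal=-125.710 wc=[-127.871,-123.414] rss=0.885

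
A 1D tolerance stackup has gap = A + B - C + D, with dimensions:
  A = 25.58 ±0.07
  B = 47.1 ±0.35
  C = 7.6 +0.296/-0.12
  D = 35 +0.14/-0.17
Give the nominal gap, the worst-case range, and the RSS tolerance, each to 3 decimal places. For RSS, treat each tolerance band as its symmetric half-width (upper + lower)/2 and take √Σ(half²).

Stack each dimension's contribution:
  +A: nom +25.580 → Σnom=25.580; wc +0.070/-0.070 → slack +0.070/-0.070; half-tol=0.070, Σhalf²=0.004900
  +B: nom +47.100 → Σnom=72.680; wc +0.350/-0.350 → slack +0.420/-0.420; half-tol=0.350, Σhalf²=0.127400
  -C: nom -7.600 → Σnom=65.080; wc +0.120/-0.296 → slack +0.540/-0.716; half-tol=0.208, Σhalf²=0.170664
  +D: nom +35.000 → Σnom=100.080; wc +0.140/-0.170 → slack +0.680/-0.886; half-tol=0.155, Σhalf²=0.194689
Nominal = 100.080. Worst-case = [100.080 - 0.886, 100.080 + 0.680] = [99.194, 100.760]. RSS = √0.194689 = 0.441.

nominal=100.080 wc=[99.194,100.760] rss=0.441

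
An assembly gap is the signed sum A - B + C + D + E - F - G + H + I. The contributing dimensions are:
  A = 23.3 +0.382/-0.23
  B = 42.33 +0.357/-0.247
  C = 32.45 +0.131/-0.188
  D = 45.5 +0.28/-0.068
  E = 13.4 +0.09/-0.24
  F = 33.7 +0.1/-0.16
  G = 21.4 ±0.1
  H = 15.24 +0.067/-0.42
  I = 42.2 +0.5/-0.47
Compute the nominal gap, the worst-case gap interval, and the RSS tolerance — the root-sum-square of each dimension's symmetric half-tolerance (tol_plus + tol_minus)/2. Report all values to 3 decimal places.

Stack each dimension's contribution:
  +A: nom +23.300 → Σnom=23.300; wc +0.382/-0.230 → slack +0.382/-0.230; half-tol=0.306, Σhalf²=0.093636
  -B: nom -42.330 → Σnom=-19.030; wc +0.247/-0.357 → slack +0.629/-0.587; half-tol=0.302, Σhalf²=0.184840
  +C: nom +32.450 → Σnom=13.420; wc +0.131/-0.188 → slack +0.760/-0.775; half-tol=0.160, Σhalf²=0.210280
  +D: nom +45.500 → Σnom=58.920; wc +0.280/-0.068 → slack +1.040/-0.843; half-tol=0.174, Σhalf²=0.240556
  +E: nom +13.400 → Σnom=72.320; wc +0.090/-0.240 → slack +1.130/-1.083; half-tol=0.165, Σhalf²=0.267781
  -F: nom -33.700 → Σnom=38.620; wc +0.160/-0.100 → slack +1.290/-1.183; half-tol=0.130, Σhalf²=0.284681
  -G: nom -21.400 → Σnom=17.220; wc +0.100/-0.100 → slack +1.390/-1.283; half-tol=0.100, Σhalf²=0.294681
  +H: nom +15.240 → Σnom=32.460; wc +0.067/-0.420 → slack +1.457/-1.703; half-tol=0.243, Σhalf²=0.353973
  +I: nom +42.200 → Σnom=74.660; wc +0.500/-0.470 → slack +1.957/-2.173; half-tol=0.485, Σhalf²=0.589198
Nominal = 74.660. Worst-case = [74.660 - 2.173, 74.660 + 1.957] = [72.487, 76.617]. RSS = √0.589198 = 0.768.

nominal=74.660 wc=[72.487,76.617] rss=0.768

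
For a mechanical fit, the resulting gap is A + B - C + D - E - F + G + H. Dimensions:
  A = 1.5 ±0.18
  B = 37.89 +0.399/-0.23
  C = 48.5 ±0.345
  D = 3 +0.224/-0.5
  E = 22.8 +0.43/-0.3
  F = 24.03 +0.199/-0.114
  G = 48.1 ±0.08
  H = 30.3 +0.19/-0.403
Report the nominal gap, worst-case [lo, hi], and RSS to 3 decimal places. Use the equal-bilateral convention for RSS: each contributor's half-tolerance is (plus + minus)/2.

nominal=25.460 wc=[23.093,27.292] rss=0.796

Stack each dimension's contribution:
  +A: nom +1.500 → Σnom=1.500; wc +0.180/-0.180 → slack +0.180/-0.180; half-tol=0.180, Σhalf²=0.032400
  +B: nom +37.890 → Σnom=39.390; wc +0.399/-0.230 → slack +0.579/-0.410; half-tol=0.315, Σhalf²=0.131310
  -C: nom -48.500 → Σnom=-9.110; wc +0.345/-0.345 → slack +0.924/-0.755; half-tol=0.345, Σhalf²=0.250335
  +D: nom +3.000 → Σnom=-6.110; wc +0.224/-0.500 → slack +1.148/-1.255; half-tol=0.362, Σhalf²=0.381379
  -E: nom -22.800 → Σnom=-28.910; wc +0.300/-0.430 → slack +1.448/-1.685; half-tol=0.365, Σhalf²=0.514604
  -F: nom -24.030 → Σnom=-52.940; wc +0.114/-0.199 → slack +1.562/-1.884; half-tol=0.157, Σhalf²=0.539096
  +G: nom +48.100 → Σnom=-4.840; wc +0.080/-0.080 → slack +1.642/-1.964; half-tol=0.080, Σhalf²=0.545496
  +H: nom +30.300 → Σnom=25.460; wc +0.190/-0.403 → slack +1.832/-2.367; half-tol=0.296, Σhalf²=0.633409
Nominal = 25.460. Worst-case = [25.460 - 2.367, 25.460 + 1.832] = [23.093, 27.292]. RSS = √0.633409 = 0.796.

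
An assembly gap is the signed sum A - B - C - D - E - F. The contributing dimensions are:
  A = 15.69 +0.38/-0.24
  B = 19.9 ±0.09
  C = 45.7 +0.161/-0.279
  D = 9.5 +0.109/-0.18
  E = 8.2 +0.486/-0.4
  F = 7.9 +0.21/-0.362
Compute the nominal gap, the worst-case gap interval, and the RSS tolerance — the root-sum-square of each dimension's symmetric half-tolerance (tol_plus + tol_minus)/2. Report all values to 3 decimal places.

nominal=-75.510 wc=[-76.806,-73.819] rss=0.672

Stack each dimension's contribution:
  +A: nom +15.690 → Σnom=15.690; wc +0.380/-0.240 → slack +0.380/-0.240; half-tol=0.310, Σhalf²=0.096100
  -B: nom -19.900 → Σnom=-4.210; wc +0.090/-0.090 → slack +0.470/-0.330; half-tol=0.090, Σhalf²=0.104200
  -C: nom -45.700 → Σnom=-49.910; wc +0.279/-0.161 → slack +0.749/-0.491; half-tol=0.220, Σhalf²=0.152600
  -D: nom -9.500 → Σnom=-59.410; wc +0.180/-0.109 → slack +0.929/-0.600; half-tol=0.144, Σhalf²=0.173480
  -E: nom -8.200 → Σnom=-67.610; wc +0.400/-0.486 → slack +1.329/-1.086; half-tol=0.443, Σhalf²=0.369729
  -F: nom -7.900 → Σnom=-75.510; wc +0.362/-0.210 → slack +1.691/-1.296; half-tol=0.286, Σhalf²=0.451525
Nominal = -75.510. Worst-case = [-75.510 - 1.296, -75.510 + 1.691] = [-76.806, -73.819]. RSS = √0.451525 = 0.672.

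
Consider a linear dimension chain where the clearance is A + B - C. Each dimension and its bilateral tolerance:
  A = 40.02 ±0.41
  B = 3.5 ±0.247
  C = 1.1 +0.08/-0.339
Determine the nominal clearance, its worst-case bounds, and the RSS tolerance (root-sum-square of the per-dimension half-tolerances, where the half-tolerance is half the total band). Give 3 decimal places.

nominal=42.420 wc=[41.683,43.416] rss=0.522

Stack each dimension's contribution:
  +A: nom +40.020 → Σnom=40.020; wc +0.410/-0.410 → slack +0.410/-0.410; half-tol=0.410, Σhalf²=0.168100
  +B: nom +3.500 → Σnom=43.520; wc +0.247/-0.247 → slack +0.657/-0.657; half-tol=0.247, Σhalf²=0.229109
  -C: nom -1.100 → Σnom=42.420; wc +0.339/-0.080 → slack +0.996/-0.737; half-tol=0.210, Σhalf²=0.272999
Nominal = 42.420. Worst-case = [42.420 - 0.737, 42.420 + 0.996] = [41.683, 43.416]. RSS = √0.272999 = 0.522.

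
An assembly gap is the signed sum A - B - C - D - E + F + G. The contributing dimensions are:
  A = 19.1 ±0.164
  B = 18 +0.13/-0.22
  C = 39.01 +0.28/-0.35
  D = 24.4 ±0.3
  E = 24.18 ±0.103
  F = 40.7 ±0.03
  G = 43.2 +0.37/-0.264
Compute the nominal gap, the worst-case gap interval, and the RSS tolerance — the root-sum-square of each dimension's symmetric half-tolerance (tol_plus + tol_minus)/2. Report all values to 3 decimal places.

nominal=-2.590 wc=[-3.861,-1.053] rss=0.599

Stack each dimension's contribution:
  +A: nom +19.100 → Σnom=19.100; wc +0.164/-0.164 → slack +0.164/-0.164; half-tol=0.164, Σhalf²=0.026896
  -B: nom -18.000 → Σnom=1.100; wc +0.220/-0.130 → slack +0.384/-0.294; half-tol=0.175, Σhalf²=0.057521
  -C: nom -39.010 → Σnom=-37.910; wc +0.350/-0.280 → slack +0.734/-0.574; half-tol=0.315, Σhalf²=0.156746
  -D: nom -24.400 → Σnom=-62.310; wc +0.300/-0.300 → slack +1.034/-0.874; half-tol=0.300, Σhalf²=0.246746
  -E: nom -24.180 → Σnom=-86.490; wc +0.103/-0.103 → slack +1.137/-0.977; half-tol=0.103, Σhalf²=0.257355
  +F: nom +40.700 → Σnom=-45.790; wc +0.030/-0.030 → slack +1.167/-1.007; half-tol=0.030, Σhalf²=0.258255
  +G: nom +43.200 → Σnom=-2.590; wc +0.370/-0.264 → slack +1.537/-1.271; half-tol=0.317, Σhalf²=0.358744
Nominal = -2.590. Worst-case = [-2.590 - 1.271, -2.590 + 1.537] = [-3.861, -1.053]. RSS = √0.358744 = 0.599.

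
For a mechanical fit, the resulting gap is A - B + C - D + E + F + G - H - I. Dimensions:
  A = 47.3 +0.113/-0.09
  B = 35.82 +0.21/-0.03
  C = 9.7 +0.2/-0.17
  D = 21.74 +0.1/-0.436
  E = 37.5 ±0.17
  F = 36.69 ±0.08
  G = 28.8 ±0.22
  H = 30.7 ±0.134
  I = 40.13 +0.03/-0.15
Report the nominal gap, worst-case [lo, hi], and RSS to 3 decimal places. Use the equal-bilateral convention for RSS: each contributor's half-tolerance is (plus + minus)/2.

nominal=31.600 wc=[30.396,33.133] rss=0.490

Stack each dimension's contribution:
  +A: nom +47.300 → Σnom=47.300; wc +0.113/-0.090 → slack +0.113/-0.090; half-tol=0.102, Σhalf²=0.010302
  -B: nom -35.820 → Σnom=11.480; wc +0.030/-0.210 → slack +0.143/-0.300; half-tol=0.120, Σhalf²=0.024702
  +C: nom +9.700 → Σnom=21.180; wc +0.200/-0.170 → slack +0.343/-0.470; half-tol=0.185, Σhalf²=0.058927
  -D: nom -21.740 → Σnom=-0.560; wc +0.436/-0.100 → slack +0.779/-0.570; half-tol=0.268, Σhalf²=0.130751
  +E: nom +37.500 → Σnom=36.940; wc +0.170/-0.170 → slack +0.949/-0.740; half-tol=0.170, Σhalf²=0.159651
  +F: nom +36.690 → Σnom=73.630; wc +0.080/-0.080 → slack +1.029/-0.820; half-tol=0.080, Σhalf²=0.166051
  +G: nom +28.800 → Σnom=102.430; wc +0.220/-0.220 → slack +1.249/-1.040; half-tol=0.220, Σhalf²=0.214451
  -H: nom -30.700 → Σnom=71.730; wc +0.134/-0.134 → slack +1.383/-1.174; half-tol=0.134, Σhalf²=0.232407
  -I: nom -40.130 → Σnom=31.600; wc +0.150/-0.030 → slack +1.533/-1.204; half-tol=0.090, Σhalf²=0.240507
Nominal = 31.600. Worst-case = [31.600 - 1.204, 31.600 + 1.533] = [30.396, 33.133]. RSS = √0.240507 = 0.490.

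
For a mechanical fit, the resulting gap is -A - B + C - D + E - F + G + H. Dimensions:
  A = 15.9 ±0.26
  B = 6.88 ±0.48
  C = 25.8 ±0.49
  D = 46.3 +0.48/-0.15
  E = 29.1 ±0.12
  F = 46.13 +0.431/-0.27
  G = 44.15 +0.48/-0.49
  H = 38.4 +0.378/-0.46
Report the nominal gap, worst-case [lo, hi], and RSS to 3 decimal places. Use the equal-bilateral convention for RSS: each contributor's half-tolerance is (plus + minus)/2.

Stack each dimension's contribution:
  -A: nom -15.900 → Σnom=-15.900; wc +0.260/-0.260 → slack +0.260/-0.260; half-tol=0.260, Σhalf²=0.067600
  -B: nom -6.880 → Σnom=-22.780; wc +0.480/-0.480 → slack +0.740/-0.740; half-tol=0.480, Σhalf²=0.298000
  +C: nom +25.800 → Σnom=3.020; wc +0.490/-0.490 → slack +1.230/-1.230; half-tol=0.490, Σhalf²=0.538100
  -D: nom -46.300 → Σnom=-43.280; wc +0.150/-0.480 → slack +1.380/-1.710; half-tol=0.315, Σhalf²=0.637325
  +E: nom +29.100 → Σnom=-14.180; wc +0.120/-0.120 → slack +1.500/-1.830; half-tol=0.120, Σhalf²=0.651725
  -F: nom -46.130 → Σnom=-60.310; wc +0.270/-0.431 → slack +1.770/-2.261; half-tol=0.351, Σhalf²=0.774575
  +G: nom +44.150 → Σnom=-16.160; wc +0.480/-0.490 → slack +2.250/-2.751; half-tol=0.485, Σhalf²=1.009800
  +H: nom +38.400 → Σnom=22.240; wc +0.378/-0.460 → slack +2.628/-3.211; half-tol=0.419, Σhalf²=1.185361
Nominal = 22.240. Worst-case = [22.240 - 3.211, 22.240 + 2.628] = [19.029, 24.868]. RSS = √1.185361 = 1.089.

nominal=22.240 wc=[19.029,24.868] rss=1.089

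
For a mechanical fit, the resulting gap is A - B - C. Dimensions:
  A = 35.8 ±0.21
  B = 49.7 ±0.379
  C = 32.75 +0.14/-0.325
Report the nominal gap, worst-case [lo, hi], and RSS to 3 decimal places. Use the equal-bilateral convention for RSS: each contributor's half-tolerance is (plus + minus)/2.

nominal=-46.650 wc=[-47.379,-45.736] rss=0.492

Stack each dimension's contribution:
  +A: nom +35.800 → Σnom=35.800; wc +0.210/-0.210 → slack +0.210/-0.210; half-tol=0.210, Σhalf²=0.044100
  -B: nom -49.700 → Σnom=-13.900; wc +0.379/-0.379 → slack +0.589/-0.589; half-tol=0.379, Σhalf²=0.187741
  -C: nom -32.750 → Σnom=-46.650; wc +0.325/-0.140 → slack +0.914/-0.729; half-tol=0.233, Σhalf²=0.241797
Nominal = -46.650. Worst-case = [-46.650 - 0.729, -46.650 + 0.914] = [-47.379, -45.736]. RSS = √0.241797 = 0.492.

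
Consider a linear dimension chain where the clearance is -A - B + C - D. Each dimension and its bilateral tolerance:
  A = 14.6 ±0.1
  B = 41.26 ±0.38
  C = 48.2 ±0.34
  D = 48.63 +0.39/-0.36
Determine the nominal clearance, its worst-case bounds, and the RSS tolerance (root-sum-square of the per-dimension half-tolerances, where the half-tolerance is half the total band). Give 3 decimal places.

nominal=-56.290 wc=[-57.500,-55.110] rss=0.641

Stack each dimension's contribution:
  -A: nom -14.600 → Σnom=-14.600; wc +0.100/-0.100 → slack +0.100/-0.100; half-tol=0.100, Σhalf²=0.010000
  -B: nom -41.260 → Σnom=-55.860; wc +0.380/-0.380 → slack +0.480/-0.480; half-tol=0.380, Σhalf²=0.154400
  +C: nom +48.200 → Σnom=-7.660; wc +0.340/-0.340 → slack +0.820/-0.820; half-tol=0.340, Σhalf²=0.270000
  -D: nom -48.630 → Σnom=-56.290; wc +0.360/-0.390 → slack +1.180/-1.210; half-tol=0.375, Σhalf²=0.410625
Nominal = -56.290. Worst-case = [-56.290 - 1.210, -56.290 + 1.180] = [-57.500, -55.110]. RSS = √0.410625 = 0.641.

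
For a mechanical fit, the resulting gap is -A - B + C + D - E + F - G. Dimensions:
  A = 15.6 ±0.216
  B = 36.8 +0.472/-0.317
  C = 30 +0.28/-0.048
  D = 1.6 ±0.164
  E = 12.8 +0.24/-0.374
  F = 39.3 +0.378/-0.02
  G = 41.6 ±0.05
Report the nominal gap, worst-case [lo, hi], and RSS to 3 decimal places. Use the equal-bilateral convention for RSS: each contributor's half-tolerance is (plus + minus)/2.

nominal=-35.900 wc=[-37.110,-34.121] rss=0.626

Stack each dimension's contribution:
  -A: nom -15.600 → Σnom=-15.600; wc +0.216/-0.216 → slack +0.216/-0.216; half-tol=0.216, Σhalf²=0.046656
  -B: nom -36.800 → Σnom=-52.400; wc +0.317/-0.472 → slack +0.533/-0.688; half-tol=0.394, Σhalf²=0.202286
  +C: nom +30.000 → Σnom=-22.400; wc +0.280/-0.048 → slack +0.813/-0.736; half-tol=0.164, Σhalf²=0.229182
  +D: nom +1.600 → Σnom=-20.800; wc +0.164/-0.164 → slack +0.977/-0.900; half-tol=0.164, Σhalf²=0.256078
  -E: nom -12.800 → Σnom=-33.600; wc +0.374/-0.240 → slack +1.351/-1.140; half-tol=0.307, Σhalf²=0.350327
  +F: nom +39.300 → Σnom=5.700; wc +0.378/-0.020 → slack +1.729/-1.160; half-tol=0.199, Σhalf²=0.389928
  -G: nom -41.600 → Σnom=-35.900; wc +0.050/-0.050 → slack +1.779/-1.210; half-tol=0.050, Σhalf²=0.392428
Nominal = -35.900. Worst-case = [-35.900 - 1.210, -35.900 + 1.779] = [-37.110, -34.121]. RSS = √0.392428 = 0.626.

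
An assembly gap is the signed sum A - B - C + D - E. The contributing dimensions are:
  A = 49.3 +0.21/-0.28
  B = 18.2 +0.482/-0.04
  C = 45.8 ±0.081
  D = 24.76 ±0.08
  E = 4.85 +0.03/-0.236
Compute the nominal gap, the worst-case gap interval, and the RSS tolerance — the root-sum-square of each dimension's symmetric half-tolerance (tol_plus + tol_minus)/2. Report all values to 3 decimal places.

Stack each dimension's contribution:
  +A: nom +49.300 → Σnom=49.300; wc +0.210/-0.280 → slack +0.210/-0.280; half-tol=0.245, Σhalf²=0.060025
  -B: nom -18.200 → Σnom=31.100; wc +0.040/-0.482 → slack +0.250/-0.762; half-tol=0.261, Σhalf²=0.128146
  -C: nom -45.800 → Σnom=-14.700; wc +0.081/-0.081 → slack +0.331/-0.843; half-tol=0.081, Σhalf²=0.134707
  +D: nom +24.760 → Σnom=10.060; wc +0.080/-0.080 → slack +0.411/-0.923; half-tol=0.080, Σhalf²=0.141107
  -E: nom -4.850 → Σnom=5.210; wc +0.236/-0.030 → slack +0.647/-0.953; half-tol=0.133, Σhalf²=0.158796
Nominal = 5.210. Worst-case = [5.210 - 0.953, 5.210 + 0.647] = [4.257, 5.857]. RSS = √0.158796 = 0.398.

nominal=5.210 wc=[4.257,5.857] rss=0.398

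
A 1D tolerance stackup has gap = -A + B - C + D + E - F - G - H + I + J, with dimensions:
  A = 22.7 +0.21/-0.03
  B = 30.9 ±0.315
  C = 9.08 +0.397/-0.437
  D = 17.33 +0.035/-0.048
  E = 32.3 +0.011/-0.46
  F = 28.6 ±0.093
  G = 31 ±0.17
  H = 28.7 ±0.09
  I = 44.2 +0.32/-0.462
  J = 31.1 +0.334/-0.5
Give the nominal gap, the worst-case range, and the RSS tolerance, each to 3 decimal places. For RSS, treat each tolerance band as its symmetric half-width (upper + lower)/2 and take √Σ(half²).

nominal=35.750 wc=[33.005,37.585] rss=0.847

Stack each dimension's contribution:
  -A: nom -22.700 → Σnom=-22.700; wc +0.030/-0.210 → slack +0.030/-0.210; half-tol=0.120, Σhalf²=0.014400
  +B: nom +30.900 → Σnom=8.200; wc +0.315/-0.315 → slack +0.345/-0.525; half-tol=0.315, Σhalf²=0.113625
  -C: nom -9.080 → Σnom=-0.880; wc +0.437/-0.397 → slack +0.782/-0.922; half-tol=0.417, Σhalf²=0.287514
  +D: nom +17.330 → Σnom=16.450; wc +0.035/-0.048 → slack +0.817/-0.970; half-tol=0.042, Σhalf²=0.289236
  +E: nom +32.300 → Σnom=48.750; wc +0.011/-0.460 → slack +0.828/-1.430; half-tol=0.236, Σhalf²=0.344697
  -F: nom -28.600 → Σnom=20.150; wc +0.093/-0.093 → slack +0.921/-1.523; half-tol=0.093, Σhalf²=0.353346
  -G: nom -31.000 → Σnom=-10.850; wc +0.170/-0.170 → slack +1.091/-1.693; half-tol=0.170, Σhalf²=0.382246
  -H: nom -28.700 → Σnom=-39.550; wc +0.090/-0.090 → slack +1.181/-1.783; half-tol=0.090, Σhalf²=0.390346
  +I: nom +44.200 → Σnom=4.650; wc +0.320/-0.462 → slack +1.501/-2.245; half-tol=0.391, Σhalf²=0.543227
  +J: nom +31.100 → Σnom=35.750; wc +0.334/-0.500 → slack +1.835/-2.745; half-tol=0.417, Σhalf²=0.717116
Nominal = 35.750. Worst-case = [35.750 - 2.745, 35.750 + 1.835] = [33.005, 37.585]. RSS = √0.717116 = 0.847.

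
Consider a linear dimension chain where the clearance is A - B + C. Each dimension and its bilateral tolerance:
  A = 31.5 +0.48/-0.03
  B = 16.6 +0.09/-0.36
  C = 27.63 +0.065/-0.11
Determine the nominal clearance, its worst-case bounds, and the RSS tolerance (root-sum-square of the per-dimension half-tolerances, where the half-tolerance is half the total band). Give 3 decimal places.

Stack each dimension's contribution:
  +A: nom +31.500 → Σnom=31.500; wc +0.480/-0.030 → slack +0.480/-0.030; half-tol=0.255, Σhalf²=0.065025
  -B: nom -16.600 → Σnom=14.900; wc +0.360/-0.090 → slack +0.840/-0.120; half-tol=0.225, Σhalf²=0.115650
  +C: nom +27.630 → Σnom=42.530; wc +0.065/-0.110 → slack +0.905/-0.230; half-tol=0.087, Σhalf²=0.123306
Nominal = 42.530. Worst-case = [42.530 - 0.230, 42.530 + 0.905] = [42.300, 43.435]. RSS = √0.123306 = 0.351.

nominal=42.530 wc=[42.300,43.435] rss=0.351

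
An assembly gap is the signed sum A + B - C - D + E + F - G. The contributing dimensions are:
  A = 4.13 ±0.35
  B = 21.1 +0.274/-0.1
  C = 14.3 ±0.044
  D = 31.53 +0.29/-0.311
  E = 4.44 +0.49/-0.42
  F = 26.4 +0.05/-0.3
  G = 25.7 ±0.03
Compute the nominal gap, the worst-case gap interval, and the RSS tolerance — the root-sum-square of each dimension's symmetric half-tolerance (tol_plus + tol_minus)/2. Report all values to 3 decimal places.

Stack each dimension's contribution:
  +A: nom +4.130 → Σnom=4.130; wc +0.350/-0.350 → slack +0.350/-0.350; half-tol=0.350, Σhalf²=0.122500
  +B: nom +21.100 → Σnom=25.230; wc +0.274/-0.100 → slack +0.624/-0.450; half-tol=0.187, Σhalf²=0.157469
  -C: nom -14.300 → Σnom=10.930; wc +0.044/-0.044 → slack +0.668/-0.494; half-tol=0.044, Σhalf²=0.159405
  -D: nom -31.530 → Σnom=-20.600; wc +0.311/-0.290 → slack +0.979/-0.784; half-tol=0.300, Σhalf²=0.249705
  +E: nom +4.440 → Σnom=-16.160; wc +0.490/-0.420 → slack +1.469/-1.204; half-tol=0.455, Σhalf²=0.456730
  +F: nom +26.400 → Σnom=10.240; wc +0.050/-0.300 → slack +1.519/-1.504; half-tol=0.175, Σhalf²=0.487355
  -G: nom -25.700 → Σnom=-15.460; wc +0.030/-0.030 → slack +1.549/-1.534; half-tol=0.030, Σhalf²=0.488255
Nominal = -15.460. Worst-case = [-15.460 - 1.534, -15.460 + 1.549] = [-16.994, -13.911]. RSS = √0.488255 = 0.699.

nominal=-15.460 wc=[-16.994,-13.911] rss=0.699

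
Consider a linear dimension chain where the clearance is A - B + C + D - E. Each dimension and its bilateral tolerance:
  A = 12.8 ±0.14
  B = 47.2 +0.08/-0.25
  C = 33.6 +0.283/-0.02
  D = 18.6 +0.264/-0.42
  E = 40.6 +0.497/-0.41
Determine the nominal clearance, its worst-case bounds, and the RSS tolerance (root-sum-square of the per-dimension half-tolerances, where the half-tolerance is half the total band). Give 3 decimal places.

nominal=-22.800 wc=[-23.957,-21.453] rss=0.626

Stack each dimension's contribution:
  +A: nom +12.800 → Σnom=12.800; wc +0.140/-0.140 → slack +0.140/-0.140; half-tol=0.140, Σhalf²=0.019600
  -B: nom -47.200 → Σnom=-34.400; wc +0.250/-0.080 → slack +0.390/-0.220; half-tol=0.165, Σhalf²=0.046825
  +C: nom +33.600 → Σnom=-0.800; wc +0.283/-0.020 → slack +0.673/-0.240; half-tol=0.151, Σhalf²=0.069777
  +D: nom +18.600 → Σnom=17.800; wc +0.264/-0.420 → slack +0.937/-0.660; half-tol=0.342, Σhalf²=0.186741
  -E: nom -40.600 → Σnom=-22.800; wc +0.410/-0.497 → slack +1.347/-1.157; half-tol=0.454, Σhalf²=0.392404
Nominal = -22.800. Worst-case = [-22.800 - 1.157, -22.800 + 1.347] = [-23.957, -21.453]. RSS = √0.392404 = 0.626.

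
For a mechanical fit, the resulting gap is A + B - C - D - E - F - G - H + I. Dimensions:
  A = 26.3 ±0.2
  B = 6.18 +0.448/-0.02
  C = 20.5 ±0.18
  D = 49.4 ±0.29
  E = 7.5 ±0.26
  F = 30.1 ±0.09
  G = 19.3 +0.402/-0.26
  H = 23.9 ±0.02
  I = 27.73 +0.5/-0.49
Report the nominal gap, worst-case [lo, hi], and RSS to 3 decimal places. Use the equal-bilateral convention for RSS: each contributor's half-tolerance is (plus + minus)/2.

nominal=-90.490 wc=[-92.442,-88.242] rss=0.801

Stack each dimension's contribution:
  +A: nom +26.300 → Σnom=26.300; wc +0.200/-0.200 → slack +0.200/-0.200; half-tol=0.200, Σhalf²=0.040000
  +B: nom +6.180 → Σnom=32.480; wc +0.448/-0.020 → slack +0.648/-0.220; half-tol=0.234, Σhalf²=0.094756
  -C: nom -20.500 → Σnom=11.980; wc +0.180/-0.180 → slack +0.828/-0.400; half-tol=0.180, Σhalf²=0.127156
  -D: nom -49.400 → Σnom=-37.420; wc +0.290/-0.290 → slack +1.118/-0.690; half-tol=0.290, Σhalf²=0.211256
  -E: nom -7.500 → Σnom=-44.920; wc +0.260/-0.260 → slack +1.378/-0.950; half-tol=0.260, Σhalf²=0.278856
  -F: nom -30.100 → Σnom=-75.020; wc +0.090/-0.090 → slack +1.468/-1.040; half-tol=0.090, Σhalf²=0.286956
  -G: nom -19.300 → Σnom=-94.320; wc +0.260/-0.402 → slack +1.728/-1.442; half-tol=0.331, Σhalf²=0.396517
  -H: nom -23.900 → Σnom=-118.220; wc +0.020/-0.020 → slack +1.748/-1.462; half-tol=0.020, Σhalf²=0.396917
  +I: nom +27.730 → Σnom=-90.490; wc +0.500/-0.490 → slack +2.248/-1.952; half-tol=0.495, Σhalf²=0.641942
Nominal = -90.490. Worst-case = [-90.490 - 1.952, -90.490 + 2.248] = [-92.442, -88.242]. RSS = √0.641942 = 0.801.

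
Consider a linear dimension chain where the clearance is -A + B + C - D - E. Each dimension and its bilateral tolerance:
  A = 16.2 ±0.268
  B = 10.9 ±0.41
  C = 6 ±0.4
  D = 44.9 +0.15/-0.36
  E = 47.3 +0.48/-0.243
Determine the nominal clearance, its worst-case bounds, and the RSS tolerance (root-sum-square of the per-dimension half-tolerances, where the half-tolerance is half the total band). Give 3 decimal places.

Stack each dimension's contribution:
  -A: nom -16.200 → Σnom=-16.200; wc +0.268/-0.268 → slack +0.268/-0.268; half-tol=0.268, Σhalf²=0.071824
  +B: nom +10.900 → Σnom=-5.300; wc +0.410/-0.410 → slack +0.678/-0.678; half-tol=0.410, Σhalf²=0.239924
  +C: nom +6.000 → Σnom=0.700; wc +0.400/-0.400 → slack +1.078/-1.078; half-tol=0.400, Σhalf²=0.399924
  -D: nom -44.900 → Σnom=-44.200; wc +0.360/-0.150 → slack +1.438/-1.228; half-tol=0.255, Σhalf²=0.464949
  -E: nom -47.300 → Σnom=-91.500; wc +0.243/-0.480 → slack +1.681/-1.708; half-tol=0.361, Σhalf²=0.595631
Nominal = -91.500. Worst-case = [-91.500 - 1.708, -91.500 + 1.681] = [-93.208, -89.819]. RSS = √0.595631 = 0.772.

nominal=-91.500 wc=[-93.208,-89.819] rss=0.772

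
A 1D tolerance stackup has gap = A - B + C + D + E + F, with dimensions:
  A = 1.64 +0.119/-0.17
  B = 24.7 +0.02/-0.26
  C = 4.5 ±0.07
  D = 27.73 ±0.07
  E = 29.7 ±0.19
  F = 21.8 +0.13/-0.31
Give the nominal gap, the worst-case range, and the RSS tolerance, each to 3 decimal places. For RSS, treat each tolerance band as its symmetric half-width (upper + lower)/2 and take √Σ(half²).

nominal=60.670 wc=[59.840,61.509] rss=0.367

Stack each dimension's contribution:
  +A: nom +1.640 → Σnom=1.640; wc +0.119/-0.170 → slack +0.119/-0.170; half-tol=0.145, Σhalf²=0.020880
  -B: nom -24.700 → Σnom=-23.060; wc +0.260/-0.020 → slack +0.379/-0.190; half-tol=0.140, Σhalf²=0.040480
  +C: nom +4.500 → Σnom=-18.560; wc +0.070/-0.070 → slack +0.449/-0.260; half-tol=0.070, Σhalf²=0.045380
  +D: nom +27.730 → Σnom=9.170; wc +0.070/-0.070 → slack +0.519/-0.330; half-tol=0.070, Σhalf²=0.050280
  +E: nom +29.700 → Σnom=38.870; wc +0.190/-0.190 → slack +0.709/-0.520; half-tol=0.190, Σhalf²=0.086380
  +F: nom +21.800 → Σnom=60.670; wc +0.130/-0.310 → slack +0.839/-0.830; half-tol=0.220, Σhalf²=0.134780
Nominal = 60.670. Worst-case = [60.670 - 0.830, 60.670 + 0.839] = [59.840, 61.509]. RSS = √0.134780 = 0.367.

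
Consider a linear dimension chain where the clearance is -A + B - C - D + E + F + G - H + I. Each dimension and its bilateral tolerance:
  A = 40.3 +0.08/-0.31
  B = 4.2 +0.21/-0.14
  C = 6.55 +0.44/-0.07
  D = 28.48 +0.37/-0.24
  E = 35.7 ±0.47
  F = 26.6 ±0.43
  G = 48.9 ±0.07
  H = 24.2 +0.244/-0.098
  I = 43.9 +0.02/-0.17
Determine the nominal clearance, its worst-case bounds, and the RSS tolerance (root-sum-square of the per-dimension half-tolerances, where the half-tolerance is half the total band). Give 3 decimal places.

Stack each dimension's contribution:
  -A: nom -40.300 → Σnom=-40.300; wc +0.310/-0.080 → slack +0.310/-0.080; half-tol=0.195, Σhalf²=0.038025
  +B: nom +4.200 → Σnom=-36.100; wc +0.210/-0.140 → slack +0.520/-0.220; half-tol=0.175, Σhalf²=0.068650
  -C: nom -6.550 → Σnom=-42.650; wc +0.070/-0.440 → slack +0.590/-0.660; half-tol=0.255, Σhalf²=0.133675
  -D: nom -28.480 → Σnom=-71.130; wc +0.240/-0.370 → slack +0.830/-1.030; half-tol=0.305, Σhalf²=0.226700
  +E: nom +35.700 → Σnom=-35.430; wc +0.470/-0.470 → slack +1.300/-1.500; half-tol=0.470, Σhalf²=0.447600
  +F: nom +26.600 → Σnom=-8.830; wc +0.430/-0.430 → slack +1.730/-1.930; half-tol=0.430, Σhalf²=0.632500
  +G: nom +48.900 → Σnom=40.070; wc +0.070/-0.070 → slack +1.800/-2.000; half-tol=0.070, Σhalf²=0.637400
  -H: nom -24.200 → Σnom=15.870; wc +0.098/-0.244 → slack +1.898/-2.244; half-tol=0.171, Σhalf²=0.666641
  +I: nom +43.900 → Σnom=59.770; wc +0.020/-0.170 → slack +1.918/-2.414; half-tol=0.095, Σhalf²=0.675666
Nominal = 59.770. Worst-case = [59.770 - 2.414, 59.770 + 1.918] = [57.356, 61.688]. RSS = √0.675666 = 0.822.

nominal=59.770 wc=[57.356,61.688] rss=0.822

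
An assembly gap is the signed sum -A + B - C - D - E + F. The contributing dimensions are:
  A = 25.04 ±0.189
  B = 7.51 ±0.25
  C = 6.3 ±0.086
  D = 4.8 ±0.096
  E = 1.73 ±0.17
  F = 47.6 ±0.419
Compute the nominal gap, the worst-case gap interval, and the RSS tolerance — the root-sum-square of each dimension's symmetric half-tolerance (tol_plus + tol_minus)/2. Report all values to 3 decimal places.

Stack each dimension's contribution:
  -A: nom -25.040 → Σnom=-25.040; wc +0.189/-0.189 → slack +0.189/-0.189; half-tol=0.189, Σhalf²=0.035721
  +B: nom +7.510 → Σnom=-17.530; wc +0.250/-0.250 → slack +0.439/-0.439; half-tol=0.250, Σhalf²=0.098221
  -C: nom -6.300 → Σnom=-23.830; wc +0.086/-0.086 → slack +0.525/-0.525; half-tol=0.086, Σhalf²=0.105617
  -D: nom -4.800 → Σnom=-28.630; wc +0.096/-0.096 → slack +0.621/-0.621; half-tol=0.096, Σhalf²=0.114833
  -E: nom -1.730 → Σnom=-30.360; wc +0.170/-0.170 → slack +0.791/-0.791; half-tol=0.170, Σhalf²=0.143733
  +F: nom +47.600 → Σnom=17.240; wc +0.419/-0.419 → slack +1.210/-1.210; half-tol=0.419, Σhalf²=0.319294
Nominal = 17.240. Worst-case = [17.240 - 1.210, 17.240 + 1.210] = [16.030, 18.450]. RSS = √0.319294 = 0.565.

nominal=17.240 wc=[16.030,18.450] rss=0.565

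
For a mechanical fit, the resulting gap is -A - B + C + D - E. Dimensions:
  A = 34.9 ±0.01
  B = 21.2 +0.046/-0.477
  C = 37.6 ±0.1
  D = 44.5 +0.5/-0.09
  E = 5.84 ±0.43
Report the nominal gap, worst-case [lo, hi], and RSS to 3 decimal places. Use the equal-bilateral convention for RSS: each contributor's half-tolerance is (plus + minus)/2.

Stack each dimension's contribution:
  -A: nom -34.900 → Σnom=-34.900; wc +0.010/-0.010 → slack +0.010/-0.010; half-tol=0.010, Σhalf²=0.000100
  -B: nom -21.200 → Σnom=-56.100; wc +0.477/-0.046 → slack +0.487/-0.056; half-tol=0.262, Σhalf²=0.068482
  +C: nom +37.600 → Σnom=-18.500; wc +0.100/-0.100 → slack +0.587/-0.156; half-tol=0.100, Σhalf²=0.078482
  +D: nom +44.500 → Σnom=26.000; wc +0.500/-0.090 → slack +1.087/-0.246; half-tol=0.295, Σhalf²=0.165507
  -E: nom -5.840 → Σnom=20.160; wc +0.430/-0.430 → slack +1.517/-0.676; half-tol=0.430, Σhalf²=0.350407
Nominal = 20.160. Worst-case = [20.160 - 0.676, 20.160 + 1.517] = [19.484, 21.677]. RSS = √0.350407 = 0.592.

nominal=20.160 wc=[19.484,21.677] rss=0.592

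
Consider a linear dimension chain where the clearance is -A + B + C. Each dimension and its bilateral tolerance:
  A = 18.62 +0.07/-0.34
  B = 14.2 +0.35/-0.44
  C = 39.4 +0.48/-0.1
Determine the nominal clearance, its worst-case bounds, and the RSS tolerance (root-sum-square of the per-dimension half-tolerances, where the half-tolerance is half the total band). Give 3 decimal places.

nominal=34.980 wc=[34.370,36.150] rss=0.531

Stack each dimension's contribution:
  -A: nom -18.620 → Σnom=-18.620; wc +0.340/-0.070 → slack +0.340/-0.070; half-tol=0.205, Σhalf²=0.042025
  +B: nom +14.200 → Σnom=-4.420; wc +0.350/-0.440 → slack +0.690/-0.510; half-tol=0.395, Σhalf²=0.198050
  +C: nom +39.400 → Σnom=34.980; wc +0.480/-0.100 → slack +1.170/-0.610; half-tol=0.290, Σhalf²=0.282150
Nominal = 34.980. Worst-case = [34.980 - 0.610, 34.980 + 1.170] = [34.370, 36.150]. RSS = √0.282150 = 0.531.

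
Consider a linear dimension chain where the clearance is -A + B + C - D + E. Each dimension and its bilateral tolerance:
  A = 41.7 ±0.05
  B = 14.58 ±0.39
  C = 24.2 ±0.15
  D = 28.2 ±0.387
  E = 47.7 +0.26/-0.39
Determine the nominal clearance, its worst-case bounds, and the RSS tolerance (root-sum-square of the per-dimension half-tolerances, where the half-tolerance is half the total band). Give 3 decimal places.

nominal=16.580 wc=[15.213,17.817] rss=0.658

Stack each dimension's contribution:
  -A: nom -41.700 → Σnom=-41.700; wc +0.050/-0.050 → slack +0.050/-0.050; half-tol=0.050, Σhalf²=0.002500
  +B: nom +14.580 → Σnom=-27.120; wc +0.390/-0.390 → slack +0.440/-0.440; half-tol=0.390, Σhalf²=0.154600
  +C: nom +24.200 → Σnom=-2.920; wc +0.150/-0.150 → slack +0.590/-0.590; half-tol=0.150, Σhalf²=0.177100
  -D: nom -28.200 → Σnom=-31.120; wc +0.387/-0.387 → slack +0.977/-0.977; half-tol=0.387, Σhalf²=0.326869
  +E: nom +47.700 → Σnom=16.580; wc +0.260/-0.390 → slack +1.237/-1.367; half-tol=0.325, Σhalf²=0.432494
Nominal = 16.580. Worst-case = [16.580 - 1.367, 16.580 + 1.237] = [15.213, 17.817]. RSS = √0.432494 = 0.658.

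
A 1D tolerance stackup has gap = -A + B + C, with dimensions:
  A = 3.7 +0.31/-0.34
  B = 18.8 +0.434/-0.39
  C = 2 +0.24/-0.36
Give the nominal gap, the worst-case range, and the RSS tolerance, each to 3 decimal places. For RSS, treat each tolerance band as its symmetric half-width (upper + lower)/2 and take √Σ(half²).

Stack each dimension's contribution:
  -A: nom -3.700 → Σnom=-3.700; wc +0.340/-0.310 → slack +0.340/-0.310; half-tol=0.325, Σhalf²=0.105625
  +B: nom +18.800 → Σnom=15.100; wc +0.434/-0.390 → slack +0.774/-0.700; half-tol=0.412, Σhalf²=0.275369
  +C: nom +2.000 → Σnom=17.100; wc +0.240/-0.360 → slack +1.014/-1.060; half-tol=0.300, Σhalf²=0.365369
Nominal = 17.100. Worst-case = [17.100 - 1.060, 17.100 + 1.014] = [16.040, 18.114]. RSS = √0.365369 = 0.604.

nominal=17.100 wc=[16.040,18.114] rss=0.604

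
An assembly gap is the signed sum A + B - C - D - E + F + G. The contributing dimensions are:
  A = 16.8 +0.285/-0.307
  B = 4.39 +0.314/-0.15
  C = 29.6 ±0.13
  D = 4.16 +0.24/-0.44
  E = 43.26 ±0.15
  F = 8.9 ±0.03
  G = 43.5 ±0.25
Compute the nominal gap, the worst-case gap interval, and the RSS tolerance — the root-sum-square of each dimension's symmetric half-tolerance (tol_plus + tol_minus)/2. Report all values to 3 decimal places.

Stack each dimension's contribution:
  +A: nom +16.800 → Σnom=16.800; wc +0.285/-0.307 → slack +0.285/-0.307; half-tol=0.296, Σhalf²=0.087616
  +B: nom +4.390 → Σnom=21.190; wc +0.314/-0.150 → slack +0.599/-0.457; half-tol=0.232, Σhalf²=0.141440
  -C: nom -29.600 → Σnom=-8.410; wc +0.130/-0.130 → slack +0.729/-0.587; half-tol=0.130, Σhalf²=0.158340
  -D: nom -4.160 → Σnom=-12.570; wc +0.440/-0.240 → slack +1.169/-0.827; half-tol=0.340, Σhalf²=0.273940
  -E: nom -43.260 → Σnom=-55.830; wc +0.150/-0.150 → slack +1.319/-0.977; half-tol=0.150, Σhalf²=0.296440
  +F: nom +8.900 → Σnom=-46.930; wc +0.030/-0.030 → slack +1.349/-1.007; half-tol=0.030, Σhalf²=0.297340
  +G: nom +43.500 → Σnom=-3.430; wc +0.250/-0.250 → slack +1.599/-1.257; half-tol=0.250, Σhalf²=0.359840
Nominal = -3.430. Worst-case = [-3.430 - 1.257, -3.430 + 1.599] = [-4.687, -1.831]. RSS = √0.359840 = 0.600.

nominal=-3.430 wc=[-4.687,-1.831] rss=0.600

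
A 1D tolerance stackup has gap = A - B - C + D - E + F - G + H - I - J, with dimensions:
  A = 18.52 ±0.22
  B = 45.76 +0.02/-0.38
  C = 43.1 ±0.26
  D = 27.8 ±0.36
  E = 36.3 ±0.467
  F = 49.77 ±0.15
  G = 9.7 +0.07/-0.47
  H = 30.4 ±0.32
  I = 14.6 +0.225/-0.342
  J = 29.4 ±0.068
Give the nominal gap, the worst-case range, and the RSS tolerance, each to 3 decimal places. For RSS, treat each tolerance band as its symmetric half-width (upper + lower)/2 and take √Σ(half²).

Stack each dimension's contribution:
  +A: nom +18.520 → Σnom=18.520; wc +0.220/-0.220 → slack +0.220/-0.220; half-tol=0.220, Σhalf²=0.048400
  -B: nom -45.760 → Σnom=-27.240; wc +0.380/-0.020 → slack +0.600/-0.240; half-tol=0.200, Σhalf²=0.088400
  -C: nom -43.100 → Σnom=-70.340; wc +0.260/-0.260 → slack +0.860/-0.500; half-tol=0.260, Σhalf²=0.156000
  +D: nom +27.800 → Σnom=-42.540; wc +0.360/-0.360 → slack +1.220/-0.860; half-tol=0.360, Σhalf²=0.285600
  -E: nom -36.300 → Σnom=-78.840; wc +0.467/-0.467 → slack +1.687/-1.327; half-tol=0.467, Σhalf²=0.503689
  +F: nom +49.770 → Σnom=-29.070; wc +0.150/-0.150 → slack +1.837/-1.477; half-tol=0.150, Σhalf²=0.526189
  -G: nom -9.700 → Σnom=-38.770; wc +0.470/-0.070 → slack +2.307/-1.547; half-tol=0.270, Σhalf²=0.599089
  +H: nom +30.400 → Σnom=-8.370; wc +0.320/-0.320 → slack +2.627/-1.867; half-tol=0.320, Σhalf²=0.701489
  -I: nom -14.600 → Σnom=-22.970; wc +0.342/-0.225 → slack +2.969/-2.092; half-tol=0.284, Σhalf²=0.781861
  -J: nom -29.400 → Σnom=-52.370; wc +0.068/-0.068 → slack +3.037/-2.160; half-tol=0.068, Σhalf²=0.786485
Nominal = -52.370. Worst-case = [-52.370 - 2.160, -52.370 + 3.037] = [-54.530, -49.333]. RSS = √0.786485 = 0.887.

nominal=-52.370 wc=[-54.530,-49.333] rss=0.887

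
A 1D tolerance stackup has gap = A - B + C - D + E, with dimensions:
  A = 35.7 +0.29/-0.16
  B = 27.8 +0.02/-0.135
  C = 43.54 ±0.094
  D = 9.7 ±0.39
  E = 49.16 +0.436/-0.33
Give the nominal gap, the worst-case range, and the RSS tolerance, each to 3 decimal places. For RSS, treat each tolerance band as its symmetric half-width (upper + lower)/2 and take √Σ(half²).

nominal=90.900 wc=[89.906,92.245] rss=0.604

Stack each dimension's contribution:
  +A: nom +35.700 → Σnom=35.700; wc +0.290/-0.160 → slack +0.290/-0.160; half-tol=0.225, Σhalf²=0.050625
  -B: nom -27.800 → Σnom=7.900; wc +0.135/-0.020 → slack +0.425/-0.180; half-tol=0.077, Σhalf²=0.056631
  +C: nom +43.540 → Σnom=51.440; wc +0.094/-0.094 → slack +0.519/-0.274; half-tol=0.094, Σhalf²=0.065467
  -D: nom -9.700 → Σnom=41.740; wc +0.390/-0.390 → slack +0.909/-0.664; half-tol=0.390, Σhalf²=0.217567
  +E: nom +49.160 → Σnom=90.900; wc +0.436/-0.330 → slack +1.345/-0.994; half-tol=0.383, Σhalf²=0.364256
Nominal = 90.900. Worst-case = [90.900 - 0.994, 90.900 + 1.345] = [89.906, 92.245]. RSS = √0.364256 = 0.604.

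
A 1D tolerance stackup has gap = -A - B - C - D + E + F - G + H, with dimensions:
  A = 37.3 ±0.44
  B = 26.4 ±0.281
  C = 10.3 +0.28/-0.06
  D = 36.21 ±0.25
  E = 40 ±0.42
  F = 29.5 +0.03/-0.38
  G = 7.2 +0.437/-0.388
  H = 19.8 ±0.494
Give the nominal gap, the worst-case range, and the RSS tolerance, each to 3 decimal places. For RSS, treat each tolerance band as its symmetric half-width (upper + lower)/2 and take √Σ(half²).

Stack each dimension's contribution:
  -A: nom -37.300 → Σnom=-37.300; wc +0.440/-0.440 → slack +0.440/-0.440; half-tol=0.440, Σhalf²=0.193600
  -B: nom -26.400 → Σnom=-63.700; wc +0.281/-0.281 → slack +0.721/-0.721; half-tol=0.281, Σhalf²=0.272561
  -C: nom -10.300 → Σnom=-74.000; wc +0.060/-0.280 → slack +0.781/-1.001; half-tol=0.170, Σhalf²=0.301461
  -D: nom -36.210 → Σnom=-110.210; wc +0.250/-0.250 → slack +1.031/-1.251; half-tol=0.250, Σhalf²=0.363961
  +E: nom +40.000 → Σnom=-70.210; wc +0.420/-0.420 → slack +1.451/-1.671; half-tol=0.420, Σhalf²=0.540361
  +F: nom +29.500 → Σnom=-40.710; wc +0.030/-0.380 → slack +1.481/-2.051; half-tol=0.205, Σhalf²=0.582386
  -G: nom -7.200 → Σnom=-47.910; wc +0.388/-0.437 → slack +1.869/-2.488; half-tol=0.412, Σhalf²=0.752542
  +H: nom +19.800 → Σnom=-28.110; wc +0.494/-0.494 → slack +2.363/-2.982; half-tol=0.494, Σhalf²=0.996578
Nominal = -28.110. Worst-case = [-28.110 - 2.982, -28.110 + 2.363] = [-31.092, -25.747]. RSS = √0.996578 = 0.998.

nominal=-28.110 wc=[-31.092,-25.747] rss=0.998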